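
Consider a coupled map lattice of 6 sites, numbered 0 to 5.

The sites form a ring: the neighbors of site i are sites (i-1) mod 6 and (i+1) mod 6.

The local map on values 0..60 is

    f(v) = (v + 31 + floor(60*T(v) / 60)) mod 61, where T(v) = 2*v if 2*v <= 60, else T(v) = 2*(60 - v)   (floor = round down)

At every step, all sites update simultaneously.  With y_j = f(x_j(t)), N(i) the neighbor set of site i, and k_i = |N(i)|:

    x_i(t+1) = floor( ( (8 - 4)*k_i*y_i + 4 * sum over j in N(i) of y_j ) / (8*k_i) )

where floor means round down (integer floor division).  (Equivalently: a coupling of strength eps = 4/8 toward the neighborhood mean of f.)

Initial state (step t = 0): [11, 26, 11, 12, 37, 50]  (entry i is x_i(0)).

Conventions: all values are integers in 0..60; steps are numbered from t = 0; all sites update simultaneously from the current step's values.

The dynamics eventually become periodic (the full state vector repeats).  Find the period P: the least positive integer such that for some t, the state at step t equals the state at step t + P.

Simulating step by step:
t=0: [11, 26, 11, 12, 37, 50]
t=1: [23, 25, 15, 17, 38, 34]
t=2: [44, 36, 24, 27, 45, 50]
t=3: [46, 49, 47, 47, 45, 42]
t=4: [44, 42, 42, 43, 45, 46]
t=5: [46, 47, 47, 46, 45, 44]
t=6: [44, 43, 43, 44, 45, 45]
t=7: [46, 46, 46, 46, 45, 45]
t=8: [44, 44, 44, 44, 44, 44]
t=9: [46, 46, 46, 46, 46, 46]
t=10: [44, 44, 44, 44, 44, 44]

Answer: 2
Key observation: The state at step 8, [44, 44, 44, 44, 44, 44], reappears at step 10 — and no state repeats earlier — so the cycle the system enters has period 2.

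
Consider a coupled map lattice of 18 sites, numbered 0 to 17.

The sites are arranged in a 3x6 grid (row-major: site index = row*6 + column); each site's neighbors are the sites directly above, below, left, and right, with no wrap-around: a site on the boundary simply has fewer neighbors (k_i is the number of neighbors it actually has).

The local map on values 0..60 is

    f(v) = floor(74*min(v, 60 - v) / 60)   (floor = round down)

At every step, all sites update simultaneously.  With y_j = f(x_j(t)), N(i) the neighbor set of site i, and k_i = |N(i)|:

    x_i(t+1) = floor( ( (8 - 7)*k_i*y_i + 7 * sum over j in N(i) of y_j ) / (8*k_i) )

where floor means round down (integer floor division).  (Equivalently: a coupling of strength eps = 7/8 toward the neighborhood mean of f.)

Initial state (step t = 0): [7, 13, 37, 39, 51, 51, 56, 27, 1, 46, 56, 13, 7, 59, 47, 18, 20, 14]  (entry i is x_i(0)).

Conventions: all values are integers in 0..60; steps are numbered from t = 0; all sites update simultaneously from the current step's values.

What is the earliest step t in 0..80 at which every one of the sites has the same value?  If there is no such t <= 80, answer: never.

Answer: 22
Key observation: Synchronization is absorbing here: once all sites are equal they stay equal, and step 22 is the first all-equal step.

Derivation:
t=0: [7, 13, 37, 39, 51, 51, 56, 27, 1, 46, 56, 13, 7, 59, 47, 18, 20, 14]  (not all equal)
t=1: [9, 22, 15, 19, 13, 13, 14, 8, 20, 13, 15, 11, 3, 16, 9, 19, 15, 19]  (not all equal)
t=2: [20, 14, 23, 17, 18, 14, 8, 20, 14, 21, 16, 18, 16, 9, 20, 16, 20, 16]  (not all equal)
t=3: [14, 24, 19, 24, 19, 21, 20, 14, 24, 19, 22, 18, 11, 20, 16, 23, 19, 22]  (not all equal)
t=4: [25, 20, 28, 23, 26, 22, 16, 25, 21, 27, 23, 25, 22, 17, 26, 22, 26, 23]  (not all equal)
t=5: [22, 30, 26, 32, 28, 30, 27, 23, 31, 27, 31, 27, 20, 28, 25, 31, 28, 30]  (not all equal)
t=6: [34, 30, 34, 33, 35, 33, 27, 33, 31, 34, 33, 35, 32, 28, 34, 32, 35, 33]  (not all equal)
t=7: [34, 32, 34, 31, 32, 30, 33, 34, 32, 33, 30, 32, 33, 33, 34, 31, 32, 30]  (not all equal)
t=8: [33, 32, 34, 33, 36, 34, 32, 33, 32, 34, 34, 36, 33, 32, 33, 33, 36, 34]  (not all equal)
t=9: [33, 32, 33, 31, 31, 29, 33, 33, 32, 32, 30, 31, 33, 33, 33, 31, 31, 29]  (not all equal)
t=10: [33, 33, 34, 34, 35, 35, 33, 33, 33, 35, 35, 35, 33, 33, 33, 34, 35, 35]  (not all equal)
t=11: [33, 32, 32, 30, 30, 30, 33, 33, 32, 31, 30, 30, 33, 33, 32, 31, 30, 30]  (not all equal)
t=12: [33, 33, 34, 35, 37, 37, 33, 33, 34, 35, 36, 37, 33, 33, 34, 35, 36, 37]  (not all equal)
t=13: [33, 32, 31, 30, 28, 28, 33, 32, 31, 30, 28, 28, 33, 32, 31, 30, 29, 28]  (not all equal)
t=14: [33, 34, 35, 35, 34, 34, 33, 34, 35, 35, 34, 34, 33, 34, 35, 35, 35, 34]  (not all equal)
t=15: [32, 31, 30, 30, 31, 32, 32, 31, 30, 30, 31, 32, 32, 31, 30, 30, 31, 31]  (not all equal)
t=16: [34, 35, 36, 36, 35, 34, 34, 35, 36, 36, 35, 34, 34, 35, 36, 36, 35, 34]  (not all equal)
t=17: [31, 30, 29, 29, 30, 31, 31, 30, 29, 29, 30, 31, 31, 30, 29, 29, 30, 31]  (not all equal)
t=18: [35, 35, 35, 35, 35, 35, 35, 36, 35, 35, 36, 35, 35, 35, 35, 35, 35, 35]  (not all equal)
t=19: [30, 29, 30, 30, 29, 30, 29, 29, 29, 29, 29, 29, 30, 29, 30, 30, 29, 30]  (not all equal)
t=20: [35, 36, 35, 35, 36, 35, 36, 35, 35, 35, 35, 36, 35, 36, 35, 35, 36, 35]  (not all equal)
t=21: [29, 29, 29, 29, 29, 29, 29, 29, 30, 30, 29, 29, 29, 29, 29, 29, 29, 29]  (not all equal)
t=22: [35, 35, 35, 35, 35, 35, 35, 35, 35, 35, 35, 35, 35, 35, 35, 35, 35, 35]  (all equal)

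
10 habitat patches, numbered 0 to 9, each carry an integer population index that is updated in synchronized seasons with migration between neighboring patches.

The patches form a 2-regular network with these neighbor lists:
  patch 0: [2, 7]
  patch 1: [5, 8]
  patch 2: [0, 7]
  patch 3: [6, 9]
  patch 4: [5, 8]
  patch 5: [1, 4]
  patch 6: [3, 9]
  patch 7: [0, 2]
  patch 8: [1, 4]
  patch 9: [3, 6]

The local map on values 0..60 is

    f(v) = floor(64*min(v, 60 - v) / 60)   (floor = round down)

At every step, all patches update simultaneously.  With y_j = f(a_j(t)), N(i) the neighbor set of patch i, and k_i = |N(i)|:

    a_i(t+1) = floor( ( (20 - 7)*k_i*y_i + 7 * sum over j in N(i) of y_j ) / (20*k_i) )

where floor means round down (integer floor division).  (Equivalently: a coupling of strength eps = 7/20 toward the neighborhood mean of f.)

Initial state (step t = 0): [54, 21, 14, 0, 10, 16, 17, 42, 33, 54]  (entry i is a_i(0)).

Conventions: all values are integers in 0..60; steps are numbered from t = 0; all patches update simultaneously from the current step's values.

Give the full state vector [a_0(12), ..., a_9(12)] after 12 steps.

Simulating step by step:
t=0: [54, 21, 14, 0, 10, 16, 17, 42, 33, 54]
t=1: [9, 22, 13, 4, 14, 16, 12, 15, 23, 7]
t=2: [10, 22, 12, 5, 16, 17, 9, 14, 22, 7]
t=3: [11, 22, 12, 6, 18, 18, 7, 12, 21, 7]
t=4: [11, 22, 11, 6, 19, 19, 6, 11, 21, 6]
t=5: [11, 22, 11, 6, 20, 20, 6, 11, 21, 6]
t=6: [11, 22, 11, 6, 21, 21, 6, 11, 22, 6]
t=7: [11, 22, 11, 6, 22, 22, 6, 11, 22, 6]
t=8: [11, 23, 11, 6, 23, 23, 6, 11, 23, 6]
t=9: [11, 24, 11, 6, 24, 24, 6, 11, 24, 6]
t=10: [11, 25, 11, 6, 25, 25, 6, 11, 25, 6]
t=11: [11, 26, 11, 6, 26, 26, 6, 11, 26, 6]
t=12: [11, 27, 11, 6, 27, 27, 6, 11, 27, 6]

Answer: [11, 27, 11, 6, 27, 27, 6, 11, 27, 6]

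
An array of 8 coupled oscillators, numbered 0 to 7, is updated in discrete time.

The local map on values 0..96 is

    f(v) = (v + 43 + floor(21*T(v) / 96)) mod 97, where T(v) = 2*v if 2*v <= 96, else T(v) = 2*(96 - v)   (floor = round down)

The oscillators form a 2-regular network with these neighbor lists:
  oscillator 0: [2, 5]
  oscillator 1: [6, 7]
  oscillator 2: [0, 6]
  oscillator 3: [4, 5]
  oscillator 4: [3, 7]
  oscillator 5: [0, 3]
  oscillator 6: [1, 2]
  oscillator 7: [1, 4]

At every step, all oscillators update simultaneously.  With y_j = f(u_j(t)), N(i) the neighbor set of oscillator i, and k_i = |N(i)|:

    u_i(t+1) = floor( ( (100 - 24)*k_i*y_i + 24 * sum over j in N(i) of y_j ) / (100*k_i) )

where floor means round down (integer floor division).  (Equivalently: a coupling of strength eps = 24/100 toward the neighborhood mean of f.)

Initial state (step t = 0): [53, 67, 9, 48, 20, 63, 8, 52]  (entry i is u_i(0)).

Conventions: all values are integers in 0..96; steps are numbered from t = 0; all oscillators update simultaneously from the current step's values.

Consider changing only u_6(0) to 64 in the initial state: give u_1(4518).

Simulating step by step:
t=0: [53, 67, 9, 48, 20, 63, 64, 52]
t=1: [22, 23, 46, 22, 57, 21, 27, 24]
t=2: [66, 76, 27, 67, 33, 73, 72, 70]
t=3: [32, 29, 67, 33, 74, 28, 34, 34]
t=4: [80, 85, 40, 81, 43, 84, 82, 82]
t=5: [29, 34, 10, 30, 13, 34, 30, 30]
t=6: [81, 89, 63, 83, 67, 89, 83, 83]
t=7: [32, 37, 25, 33, 27, 36, 33, 33]
t=8: [88, 94, 80, 89, 83, 92, 89, 89]
t=9: [36, 39, 34, 37, 34, 38, 37, 37]
t=10: [82, 24, 91, 83, 92, 22, 84, 84]
t=11: [39, 66, 37, 39, 37, 64, 40, 40]
t=12: [15, 19, 73, 15, 73, 18, 16, 16]
t=13: [60, 69, 37, 60, 37, 67, 62, 62]
t=14: [30, 25, 78, 30, 78, 24, 31, 31]
t=15: [78, 80, 44, 78, 44, 79, 79, 79]
t=16: [28, 32, 14, 28, 14, 31, 29, 29]
t=17: [81, 87, 67, 81, 67, 86, 82, 82]
t=18: [32, 35, 27, 32, 27, 35, 33, 33]
t=19: [88, 92, 83, 88, 83, 92, 89, 89]
t=20: [36, 38, 34, 36, 34, 38, 37, 37]
t=21: [82, 23, 91, 82, 91, 22, 83, 83]
t=22: [39, 65, 37, 39, 37, 64, 39, 39]
t=23: [15, 18, 73, 15, 73, 18, 15, 15]
t=24: [60, 67, 37, 60, 37, 67, 60, 60]
t=25: [30, 24, 78, 30, 78, 24, 30, 30]
t=26: [78, 79, 44, 78, 44, 79, 78, 78]
t=27: [28, 31, 14, 28, 14, 31, 28, 28]
t=28: [81, 86, 67, 81, 67, 86, 81, 81]
t=29: [32, 35, 26, 32, 26, 35, 32, 32]
t=30: [88, 92, 82, 88, 82, 92, 88, 88]
t=31: [36, 38, 34, 36, 34, 38, 36, 36]
t=32: [82, 22, 91, 82, 91, 22, 82, 82]
t=33: [39, 64, 37, 39, 37, 64, 39, 39]
t=34: [15, 18, 73, 15, 73, 18, 15, 15]

Answer: u_1(4518) = 92
Key observation: The state at step 23, [15, 18, 73, 15, 73, 18, 15, 15], reappears at step 34: the system is in a cycle of period 11 from step 23 on.  Therefore the state at step 4518 equals the state at step 23 + ((4518 - 23) mod 11) = 30, which is [88, 92, 82, 88, 82, 92, 88, 88].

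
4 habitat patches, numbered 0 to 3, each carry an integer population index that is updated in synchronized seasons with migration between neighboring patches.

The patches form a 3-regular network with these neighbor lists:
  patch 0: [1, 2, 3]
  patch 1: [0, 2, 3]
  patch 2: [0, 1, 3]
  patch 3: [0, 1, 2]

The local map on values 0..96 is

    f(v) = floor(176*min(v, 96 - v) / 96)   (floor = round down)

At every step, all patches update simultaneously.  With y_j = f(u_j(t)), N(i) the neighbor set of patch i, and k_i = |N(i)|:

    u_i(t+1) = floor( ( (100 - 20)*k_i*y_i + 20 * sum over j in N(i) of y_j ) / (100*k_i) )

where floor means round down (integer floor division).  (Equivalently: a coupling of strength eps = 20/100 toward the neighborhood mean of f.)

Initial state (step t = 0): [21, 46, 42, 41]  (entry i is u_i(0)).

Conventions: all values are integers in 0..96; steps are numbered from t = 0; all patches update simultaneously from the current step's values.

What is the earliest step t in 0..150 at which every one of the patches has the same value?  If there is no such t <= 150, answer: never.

Answer: never
Key observation: The state at step 32 reappears at step 36 — the system is in a cycle of period 4 from step 32 on.  No step 0..36 is synchronized, and the cycle repeats forever, so no step up to 150 (or ever) has all patches equal.

Derivation:
t=0: [21, 46, 42, 41]  (not all equal)
t=1: [46, 79, 74, 73]  (not all equal)
t=2: [74, 35, 42, 43]  (not all equal)
t=3: [46, 64, 73, 74]  (not all equal)
t=4: [76, 57, 45, 44]  (not all equal)
t=5: [44, 70, 78, 76]  (not all equal)
t=6: [71, 47, 37, 39]  (not all equal)
t=7: [50, 81, 67, 70]  (not all equal)
t=8: [75, 33, 52, 48]  (not all equal)
t=9: [45, 61, 76, 82]  (not all equal)
t=10: [73, 60, 40, 32]  (not all equal)
t=11: [46, 64, 69, 58]  (not all equal)
t=12: [78, 59, 53, 67]  (not all equal)
t=13: [39, 64, 72, 54]  (not all equal)
t=14: [68, 59, 48, 73]  (not all equal)
t=15: [53, 65, 81, 47]  (not all equal)
t=16: [73, 57, 36, 79]  (not all equal)
t=17: [44, 66, 62, 36]  (not all equal)
t=18: [76, 57, 63, 65]  (not all equal)
t=19: [41, 66, 58, 55]  (not all equal)
t=20: [73, 58, 68, 73]  (not all equal)
t=21: [44, 64, 51, 44]  (not all equal)
t=22: [78, 62, 80, 78]  (not all equal)
t=23: [34, 55, 31, 34]  (not all equal)
t=24: [62, 72, 58, 62]  (not all equal)
t=25: [61, 48, 66, 61]  (not all equal)
t=26: [65, 82, 58, 65]  (not all equal)
t=27: [54, 32, 64, 54]  (not all equal)
t=28: [74, 60, 60, 74]  (not all equal)
t=29: [43, 62, 62, 43]  (not all equal)
t=30: [75, 64, 64, 75]  (not all equal)
t=31: [40, 55, 55, 40]  (not all equal)
t=32: [73, 74, 74, 73]  (not all equal)
t=33: [41, 40, 40, 41]  (not all equal)
t=34: [74, 73, 73, 74]  (not all equal)
t=35: [40, 41, 41, 40]  (not all equal)
t=36: [73, 74, 74, 73]  (not all equal)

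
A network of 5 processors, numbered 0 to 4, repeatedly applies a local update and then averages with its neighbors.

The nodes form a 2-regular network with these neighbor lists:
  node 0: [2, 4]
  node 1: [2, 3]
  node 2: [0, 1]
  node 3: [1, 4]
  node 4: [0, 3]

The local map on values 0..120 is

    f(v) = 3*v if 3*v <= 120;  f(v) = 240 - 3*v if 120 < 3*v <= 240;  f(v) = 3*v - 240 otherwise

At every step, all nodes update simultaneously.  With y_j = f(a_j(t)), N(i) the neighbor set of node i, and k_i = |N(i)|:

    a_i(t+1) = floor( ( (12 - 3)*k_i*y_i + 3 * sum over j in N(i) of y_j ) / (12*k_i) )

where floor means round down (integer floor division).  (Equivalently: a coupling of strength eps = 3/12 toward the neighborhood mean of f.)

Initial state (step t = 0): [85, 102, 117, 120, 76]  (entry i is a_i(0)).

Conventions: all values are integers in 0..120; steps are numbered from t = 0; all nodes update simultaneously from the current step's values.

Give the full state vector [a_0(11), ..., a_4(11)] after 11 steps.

Simulating step by step:
t=0: [85, 102, 117, 120, 76]
t=1: [26, 78, 93, 99, 25]
t=2: [72, 16, 39, 52, 73]
t=3: [35, 61, 96, 71, 29]
t=4: [95, 52, 56, 38, 81]
t=5: [43, 86, 70, 96, 22]
t=6: [95, 23, 38, 46, 69]
t=7: [52, 78, 99, 89, 43]
t=8: [84, 15, 54, 34, 97]
t=9: [25, 56, 65, 88, 52]
t=10: [72, 62, 52, 37, 75]
t=11: [30, 64, 72, 91, 28]

Answer: [30, 64, 72, 91, 28]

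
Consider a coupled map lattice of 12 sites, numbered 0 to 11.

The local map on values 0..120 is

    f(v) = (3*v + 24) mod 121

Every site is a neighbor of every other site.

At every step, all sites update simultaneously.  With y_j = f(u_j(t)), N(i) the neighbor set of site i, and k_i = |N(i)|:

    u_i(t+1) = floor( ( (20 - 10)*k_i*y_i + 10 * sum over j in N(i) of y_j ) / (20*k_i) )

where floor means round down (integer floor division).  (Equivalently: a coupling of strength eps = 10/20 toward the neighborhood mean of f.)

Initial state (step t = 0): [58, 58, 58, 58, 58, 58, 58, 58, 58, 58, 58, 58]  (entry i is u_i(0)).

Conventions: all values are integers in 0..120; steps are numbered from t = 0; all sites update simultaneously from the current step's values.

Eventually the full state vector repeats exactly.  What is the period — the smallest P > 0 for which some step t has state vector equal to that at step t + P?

Simulating step by step:
t=0: [58, 58, 58, 58, 58, 58, 58, 58, 58, 58, 58, 58]
t=1: [77, 77, 77, 77, 77, 77, 77, 77, 77, 77, 77, 77]
t=2: [13, 13, 13, 13, 13, 13, 13, 13, 13, 13, 13, 13]
t=3: [63, 63, 63, 63, 63, 63, 63, 63, 63, 63, 63, 63]
t=4: [92, 92, 92, 92, 92, 92, 92, 92, 92, 92, 92, 92]
t=5: [58, 58, 58, 58, 58, 58, 58, 58, 58, 58, 58, 58]

Answer: 5
Key observation: The state at step 0, [58, 58, 58, 58, 58, 58, 58, 58, 58, 58, 58, 58], reappears at step 5 — and no state repeats earlier — so the cycle the system enters has period 5.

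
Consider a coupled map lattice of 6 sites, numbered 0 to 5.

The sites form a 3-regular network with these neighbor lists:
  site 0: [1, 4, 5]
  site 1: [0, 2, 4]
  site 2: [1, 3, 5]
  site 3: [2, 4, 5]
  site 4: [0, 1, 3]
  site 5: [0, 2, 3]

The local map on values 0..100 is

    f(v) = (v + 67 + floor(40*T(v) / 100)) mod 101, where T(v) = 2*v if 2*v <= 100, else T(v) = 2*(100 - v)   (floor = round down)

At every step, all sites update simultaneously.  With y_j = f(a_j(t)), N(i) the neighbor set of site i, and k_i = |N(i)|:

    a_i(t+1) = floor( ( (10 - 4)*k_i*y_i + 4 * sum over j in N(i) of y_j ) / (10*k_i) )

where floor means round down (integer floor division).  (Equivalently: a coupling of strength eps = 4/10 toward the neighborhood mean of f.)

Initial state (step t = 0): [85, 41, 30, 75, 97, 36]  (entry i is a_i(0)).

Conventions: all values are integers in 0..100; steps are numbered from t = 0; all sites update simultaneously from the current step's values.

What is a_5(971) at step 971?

Simulating step by step:
t=0: [85, 41, 30, 75, 97, 36]
t=1: [55, 43, 29, 51, 60, 37]
t=2: [51, 43, 28, 48, 55, 36]
t=3: [50, 43, 26, 44, 54, 34]
t=4: [50, 42, 22, 39, 52, 31]
t=5: [49, 40, 16, 32, 51, 25]
t=6: [46, 50, 66, 35, 48, 29]
t=7: [45, 54, 49, 34, 48, 28]
t=8: [44, 54, 45, 32, 48, 26]
t=9: [43, 52, 40, 28, 47, 22]
t=10: [40, 51, 33, 22, 45, 15]
t=11: [49, 48, 35, 25, 41, 65]
t=12: [52, 47, 33, 23, 39, 47]
t=13: [51, 45, 29, 19, 36, 41]
t=14: [49, 42, 22, 11, 31, 33]
t=15: [44, 35, 23, 58, 36, 34]
t=16: [38, 28, 19, 42, 35, 30]
t=17: [29, 18, 10, 31, 29, 22]
t=18: [27, 75, 67, 27, 29, 19]
t=19: [18, 48, 45, 18, 22, 11]
t=20: [78, 51, 59, 77, 36, 84]
t=21: [56, 53, 58, 56, 41, 61]
t=22: [54, 54, 57, 54, 46, 57]
t=23: [55, 55, 56, 55, 51, 56]
t=24: [56, 56, 57, 56, 56, 57]
t=25: [57, 57, 57, 57, 57, 57]
t=26: [57, 57, 57, 57, 57, 57]

Answer: a_5(971) = 57
Key observation: The state at step 25, [57, 57, 57, 57, 57, 57], reappears at step 26: the system is in a cycle of period 1 from step 25 on.  Therefore the state at step 971 equals the state at step 25 + ((971 - 25) mod 1) = 25, which is [57, 57, 57, 57, 57, 57].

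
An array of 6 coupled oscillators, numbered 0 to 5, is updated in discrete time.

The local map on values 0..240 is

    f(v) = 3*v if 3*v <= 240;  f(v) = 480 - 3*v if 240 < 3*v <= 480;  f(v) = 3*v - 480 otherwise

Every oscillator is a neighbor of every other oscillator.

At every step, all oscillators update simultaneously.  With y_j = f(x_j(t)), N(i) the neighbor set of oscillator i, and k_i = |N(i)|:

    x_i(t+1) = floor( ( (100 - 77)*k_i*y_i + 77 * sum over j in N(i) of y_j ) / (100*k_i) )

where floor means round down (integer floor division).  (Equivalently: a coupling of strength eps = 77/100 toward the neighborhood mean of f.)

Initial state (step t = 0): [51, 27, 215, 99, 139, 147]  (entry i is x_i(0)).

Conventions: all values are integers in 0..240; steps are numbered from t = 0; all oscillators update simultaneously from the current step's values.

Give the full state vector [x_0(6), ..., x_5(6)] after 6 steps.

Simulating step by step:
t=0: [51, 27, 215, 99, 139, 147]
t=1: [116, 111, 117, 119, 110, 108]
t=2: [138, 140, 138, 138, 140, 140]
t=3: [63, 62, 63, 63, 62, 62]
t=4: [187, 187, 187, 187, 187, 187]
t=5: [81, 81, 81, 81, 81, 81]
t=6: [237, 237, 237, 237, 237, 237]

Answer: [237, 237, 237, 237, 237, 237]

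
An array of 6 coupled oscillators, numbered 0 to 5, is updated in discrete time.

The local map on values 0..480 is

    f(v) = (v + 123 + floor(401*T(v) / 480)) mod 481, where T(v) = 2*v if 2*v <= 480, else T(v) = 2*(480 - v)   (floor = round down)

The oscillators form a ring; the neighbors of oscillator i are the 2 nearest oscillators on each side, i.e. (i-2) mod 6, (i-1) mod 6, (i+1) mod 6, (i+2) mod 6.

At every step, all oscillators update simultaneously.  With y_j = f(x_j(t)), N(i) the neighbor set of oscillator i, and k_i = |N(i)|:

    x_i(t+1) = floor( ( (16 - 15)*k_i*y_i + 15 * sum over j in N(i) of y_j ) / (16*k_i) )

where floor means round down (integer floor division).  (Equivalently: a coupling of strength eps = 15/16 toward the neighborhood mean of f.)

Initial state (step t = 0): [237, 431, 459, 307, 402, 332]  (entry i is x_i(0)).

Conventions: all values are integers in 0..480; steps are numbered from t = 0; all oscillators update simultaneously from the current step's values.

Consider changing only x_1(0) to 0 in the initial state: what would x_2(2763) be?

Answer: x_2(2763) = 265
Key observation: The state at step 12, [266, 266, 266, 266, 266, 266], reappears at step 14: the system is in a cycle of period 2 from step 12 on.  Therefore the state at step 2763 equals the state at step 12 + ((2763 - 12) mod 2) = 13, which is [265, 265, 265, 265, 265, 265].

Derivation:
t=0: [237, 0, 459, 307, 402, 332]
t=1: [170, 211, 198, 168, 214, 203]
t=2: [186, 139, 152, 186, 139, 153]
t=3: [37, 88, 73, 37, 88, 73]
t=4: [330, 274, 291, 330, 274, 291]
t=5: [252, 236, 241, 252, 236, 241]
t=6: [276, 277, 273, 276, 277, 273]
t=7: [258, 258, 258, 258, 258, 258]
t=8: [270, 270, 270, 270, 270, 270]
t=9: [262, 262, 262, 262, 262, 262]
t=10: [268, 268, 268, 268, 268, 268]
t=11: [264, 264, 264, 264, 264, 264]
t=12: [266, 266, 266, 266, 266, 266]
t=13: [265, 265, 265, 265, 265, 265]
t=14: [266, 266, 266, 266, 266, 266]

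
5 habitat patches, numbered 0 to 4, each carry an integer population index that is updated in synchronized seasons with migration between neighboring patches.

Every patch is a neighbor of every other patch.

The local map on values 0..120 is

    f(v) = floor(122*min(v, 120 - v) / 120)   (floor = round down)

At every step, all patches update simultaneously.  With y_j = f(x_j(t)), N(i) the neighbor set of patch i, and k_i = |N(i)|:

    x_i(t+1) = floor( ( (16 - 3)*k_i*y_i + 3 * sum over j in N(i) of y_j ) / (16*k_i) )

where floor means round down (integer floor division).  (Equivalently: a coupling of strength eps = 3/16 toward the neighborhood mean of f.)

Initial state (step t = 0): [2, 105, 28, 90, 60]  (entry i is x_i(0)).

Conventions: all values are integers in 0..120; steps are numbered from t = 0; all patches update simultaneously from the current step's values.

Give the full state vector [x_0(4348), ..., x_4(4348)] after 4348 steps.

Simulating step by step:
t=0: [2, 105, 28, 90, 60]
t=1: [7, 17, 27, 29, 53]
t=2: [11, 19, 26, 28, 46]
t=3: [14, 20, 26, 27, 41]
t=4: [16, 21, 25, 26, 37]
t=5: [18, 21, 25, 25, 34]
t=6: [19, 21, 24, 24, 31]
t=7: [20, 21, 23, 23, 29]
t=8: [20, 21, 23, 23, 27]
t=9: [20, 21, 22, 22, 26]
t=10: [20, 21, 22, 22, 25]
t=11: [20, 21, 22, 22, 24]
t=12: [20, 21, 21, 21, 23]
t=13: [20, 21, 21, 21, 22]
t=14: [20, 21, 21, 21, 21]
t=15: [20, 20, 20, 20, 20]
t=16: [20, 20, 20, 20, 20]

Answer: [20, 20, 20, 20, 20]
Key observation: The state at step 15, [20, 20, 20, 20, 20], reappears at step 16: the system is in a cycle of period 1 from step 15 on.  Therefore the state at step 4348 equals the state at step 15 + ((4348 - 15) mod 1) = 15, which is [20, 20, 20, 20, 20].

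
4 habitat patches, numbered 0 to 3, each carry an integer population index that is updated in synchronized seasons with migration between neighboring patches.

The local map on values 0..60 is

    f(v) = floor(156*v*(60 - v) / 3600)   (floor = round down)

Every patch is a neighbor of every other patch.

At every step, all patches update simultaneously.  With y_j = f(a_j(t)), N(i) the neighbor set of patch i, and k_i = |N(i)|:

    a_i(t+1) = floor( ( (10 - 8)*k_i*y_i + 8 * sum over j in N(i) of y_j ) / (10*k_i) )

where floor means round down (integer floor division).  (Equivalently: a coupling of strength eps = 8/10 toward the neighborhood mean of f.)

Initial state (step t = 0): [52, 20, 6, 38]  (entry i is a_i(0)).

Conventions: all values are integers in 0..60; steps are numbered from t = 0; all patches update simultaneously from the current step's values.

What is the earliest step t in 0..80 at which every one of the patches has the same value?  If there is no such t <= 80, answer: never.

Answer: 2
Key observation: Synchronization is absorbing here: once all patches are equal they stay equal, and step 2 is the first all-equal step.

Derivation:
t=0: [52, 20, 6, 38]  (not all equal)
t=1: [26, 24, 26, 24]  (not all equal)
t=2: [37, 37, 37, 37]  (all equal)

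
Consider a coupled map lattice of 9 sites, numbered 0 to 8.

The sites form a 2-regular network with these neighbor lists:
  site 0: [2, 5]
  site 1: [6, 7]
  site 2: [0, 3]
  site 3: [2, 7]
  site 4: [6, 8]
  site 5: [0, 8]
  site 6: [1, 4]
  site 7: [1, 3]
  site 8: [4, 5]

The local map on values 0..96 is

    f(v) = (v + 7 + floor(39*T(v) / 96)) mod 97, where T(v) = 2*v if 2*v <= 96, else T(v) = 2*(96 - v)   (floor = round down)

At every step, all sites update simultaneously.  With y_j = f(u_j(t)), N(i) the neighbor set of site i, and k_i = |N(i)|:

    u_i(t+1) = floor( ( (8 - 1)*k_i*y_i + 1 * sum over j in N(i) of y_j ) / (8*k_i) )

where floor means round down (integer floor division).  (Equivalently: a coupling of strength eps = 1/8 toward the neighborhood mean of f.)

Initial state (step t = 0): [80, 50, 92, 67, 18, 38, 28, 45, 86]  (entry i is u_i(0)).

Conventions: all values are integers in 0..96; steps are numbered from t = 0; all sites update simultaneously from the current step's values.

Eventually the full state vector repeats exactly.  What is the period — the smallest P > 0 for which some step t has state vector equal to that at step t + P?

Simulating step by step:
t=0: [80, 50, 92, 67, 18, 38, 28, 45, 86]
t=1: [7, 91, 4, 5, 37, 66, 58, 82, 10]
t=2: [17, 10, 14, 15, 72, 2, 88, 3, 26]
t=3: [35, 22, 32, 32, 4, 14, 5, 14, 47]
t=4: [67, 43, 65, 62, 19, 38, 17, 34, 83]
t=5: [4, 80, 6, 88, 38, 65, 40, 70, 9]
t=6: [13, 7, 16, 4, 72, 2, 74, 1, 24]
t=7: [29, 17, 34, 15, 4, 13, 2, 9, 44]
t=8: [57, 34, 65, 35, 18, 35, 11, 24, 78]
t=9: [87, 64, 10, 64, 35, 67, 29, 52, 8]
t=10: [5, 9, 22, 7, 66, 1, 56, 82, 22]
t=11: [17, 26, 42, 19, 8, 10, 84, 5, 40]
t=12: [39, 48, 77, 42, 23, 29, 7, 19, 72]
t=13: [71, 86, 11, 75, 43, 56, 25, 46, 7]
t=14: [8, 12, 22, 9, 77, 84, 51, 79, 27]
t=15: [21, 30, 43, 23, 11, 7, 84, 4, 48]
t=16: [45, 54, 79, 48, 28, 25, 8, 19, 85]
t=17: [80, 87, 13, 84, 51, 51, 27, 47, 9]
t=18: [10, 12, 26, 10, 87, 83, 54, 80, 31]
t=19: [25, 30, 50, 25, 13, 8, 85, 5, 55]
t=20: [52, 54, 88, 52, 32, 27, 8, 21, 86]
t=21: [85, 87, 15, 85, 58, 54, 28, 51, 11]
t=22: [10, 12, 30, 10, 88, 84, 56, 82, 34]
t=23: [25, 30, 56, 25, 13, 8, 85, 5, 59]
t=24: [52, 54, 89, 52, 32, 27, 8, 21, 87]
t=25: [85, 87, 15, 85, 58, 54, 28, 51, 11]

Answer: 4
Key observation: The state at step 21, [85, 87, 15, 85, 58, 54, 28, 51, 11], reappears at step 25 — and no state repeats earlier — so the cycle the system enters has period 4.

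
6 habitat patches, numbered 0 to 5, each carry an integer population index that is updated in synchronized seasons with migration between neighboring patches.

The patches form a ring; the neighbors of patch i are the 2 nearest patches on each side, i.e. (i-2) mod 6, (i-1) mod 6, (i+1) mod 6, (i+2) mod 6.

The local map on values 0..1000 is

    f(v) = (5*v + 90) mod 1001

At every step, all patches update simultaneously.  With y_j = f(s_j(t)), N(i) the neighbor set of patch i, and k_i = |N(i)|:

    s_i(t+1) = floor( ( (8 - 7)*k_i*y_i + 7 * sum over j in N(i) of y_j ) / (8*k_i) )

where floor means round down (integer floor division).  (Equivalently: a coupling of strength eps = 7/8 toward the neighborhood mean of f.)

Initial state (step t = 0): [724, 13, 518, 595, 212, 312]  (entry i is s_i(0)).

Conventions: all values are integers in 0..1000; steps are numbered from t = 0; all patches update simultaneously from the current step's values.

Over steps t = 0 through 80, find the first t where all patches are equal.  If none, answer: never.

Answer: 31
Key observation: Synchronization is absorbing here: once all patches are equal they stay equal, and step 31 is the first all-equal step.

Derivation:
t=0: [724, 13, 518, 595, 212, 312]  (not all equal)
t=1: [445, 477, 319, 364, 477, 315]  (not all equal)
t=2: [540, 621, 559, 615, 621, 557]  (not all equal)
t=3: [566, 615, 402, 488, 615, 400]  (not all equal)
t=4: [226, 377, 399, 177, 377, 398]  (not all equal)
t=5: [488, 418, 697, 583, 418, 697]  (not all equal)
t=6: [394, 388, 265, 328, 388, 265]  (not all equal)
t=7: [200, 356, 236, 284, 356, 236]  (not all equal)
t=8: [509, 357, 544, 561, 357, 544]  (not all equal)
t=9: [815, 796, 817, 847, 796, 817]  (not all equal)
t=10: [123, 188, 155, 143, 188, 155]  (not all equal)
t=11: [479, 712, 451, 491, 712, 451]  (not all equal)
t=12: [493, 455, 550, 501, 455, 550]  (not all equal)
t=13: [594, 662, 514, 599, 662, 514]  (not all equal)
t=14: [468, 367, 286, 471, 367, 286]  (not all equal)
t=15: [684, 533, 659, 686, 533, 659]  (not all equal)
t=16: [559, 485, 601, 561, 485, 601]  (not all equal)
t=17: [375, 492, 624, 376, 492, 624]  (not all equal)
t=18: [450, 581, 688, 451, 581, 688]  (not all equal)
t=19: [707, 503, 649, 707, 503, 649]  (not all equal)
t=20: [486, 492, 577, 486, 492, 577]  (not all equal)
t=21: [730, 720, 588, 730, 720, 588]  (not all equal)
t=22: [404, 420, 626, 404, 420, 626]  (not all equal)
t=23: [190, 165, 156, 190, 165, 156]  (not all equal)
t=24: [785, 512, 526, 785, 512, 526]  (not all equal)
t=25: [599, 399, 378, 599, 399, 378]  (not all equal)
t=26: [474, 474, 194, 474, 474, 194]  (not all equal)
t=27: [283, 283, 408, 283, 283, 408]  (not all equal)
t=28: [339, 339, 457, 339, 339, 457]  (not all equal)
t=29: [604, 604, 732, 604, 604, 732]  (not all equal)
t=30: [387, 387, 187, 387, 387, 187]  (not all equal)
t=31: [23, 23, 23, 23, 23, 23]  (all equal)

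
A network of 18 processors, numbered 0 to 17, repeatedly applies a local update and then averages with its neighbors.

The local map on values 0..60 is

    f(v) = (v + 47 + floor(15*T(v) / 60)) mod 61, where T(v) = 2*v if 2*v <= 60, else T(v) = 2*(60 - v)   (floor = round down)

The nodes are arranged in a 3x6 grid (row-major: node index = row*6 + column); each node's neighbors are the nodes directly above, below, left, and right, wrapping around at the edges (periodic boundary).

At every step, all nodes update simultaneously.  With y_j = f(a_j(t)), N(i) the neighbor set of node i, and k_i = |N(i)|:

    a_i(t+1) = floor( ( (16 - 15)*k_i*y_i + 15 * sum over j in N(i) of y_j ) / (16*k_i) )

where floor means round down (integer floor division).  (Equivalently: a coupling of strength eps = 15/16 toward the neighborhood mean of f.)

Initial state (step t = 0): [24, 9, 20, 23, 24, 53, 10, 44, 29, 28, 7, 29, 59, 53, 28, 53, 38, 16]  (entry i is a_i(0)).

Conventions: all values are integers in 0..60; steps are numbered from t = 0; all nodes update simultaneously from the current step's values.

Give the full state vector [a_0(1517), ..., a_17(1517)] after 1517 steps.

Simulating step by step:
t=0: [24, 9, 20, 23, 24, 53, 10, 44, 29, 28, 7, 29, 59, 53, 28, 53, 38, 16]
t=1: [36, 31, 33, 26, 37, 22, 31, 33, 27, 36, 30, 27, 20, 42, 31, 28, 32, 36]
t=2: [24, 33, 28, 31, 27, 31, 27, 31, 31, 27, 31, 28, 32, 28, 30, 30, 31, 23]
t=3: [29, 27, 31, 27, 30, 24, 28, 29, 29, 30, 27, 27, 24, 31, 29, 29, 27, 29]
t=4: [24, 29, 27, 30, 25, 28, 26, 28, 29, 27, 28, 26, 28, 26, 29, 28, 28, 24]
t=5: [27, 25, 29, 26, 28, 23, 25, 27, 27, 28, 25, 25, 23, 28, 27, 28, 25, 26]
t=6: [21, 26, 25, 28, 23, 25, 23, 25, 27, 25, 25, 22, 25, 24, 27, 25, 25, 21]
t=7: [22, 21, 26, 22, 23, 18, 20, 23, 23, 24, 21, 20, 19, 24, 23, 24, 20, 21]
t=8: [15, 21, 19, 22, 16, 17, 17, 18, 21, 19, 18, 15, 18, 18, 22, 19, 18, 14]
t=9: [12, 12, 17, 13, 13, 8, 10, 14, 15, 15, 11, 10, 9, 15, 14, 16, 11, 10]
t=10: [29, 7, 6, 8, 16, 6, 16, 5, 8, 6, 3, 14, 7, 18, 9, 5, 4, 28]
t=11: [44, 39, 58, 44, 51, 20, 35, 35, 56, 55, 32, 34, 22, 54, 46, 56, 36, 42]
t=12: [26, 39, 39, 42, 30, 35, 30, 38, 40, 39, 37, 29, 36, 32, 43, 38, 38, 26]
t=13: [32, 31, 36, 34, 34, 27, 30, 33, 35, 35, 32, 30, 28, 35, 34, 35, 31, 32]
t=14: [29, 32, 32, 33, 30, 31, 30, 32, 33, 32, 32, 30, 31, 31, 33, 32, 32, 29]
t=15: [31, 31, 32, 31, 31, 30, 30, 31, 32, 32, 31, 30, 30, 31, 31, 32, 31, 31]
t=16: [31, 31, 31, 31, 31, 31, 31, 31, 31, 31, 31, 31, 31, 31, 31, 31, 31, 31]
t=17: [31, 31, 31, 31, 31, 31, 31, 31, 31, 31, 31, 31, 31, 31, 31, 31, 31, 31]

Answer: [31, 31, 31, 31, 31, 31, 31, 31, 31, 31, 31, 31, 31, 31, 31, 31, 31, 31]
Key observation: The state at step 16, [31, 31, 31, 31, 31, 31, 31, 31, 31, 31, 31, 31, 31, 31, 31, 31, 31, 31], reappears at step 17: the system is in a cycle of period 1 from step 16 on.  Therefore the state at step 1517 equals the state at step 16 + ((1517 - 16) mod 1) = 16, which is [31, 31, 31, 31, 31, 31, 31, 31, 31, 31, 31, 31, 31, 31, 31, 31, 31, 31].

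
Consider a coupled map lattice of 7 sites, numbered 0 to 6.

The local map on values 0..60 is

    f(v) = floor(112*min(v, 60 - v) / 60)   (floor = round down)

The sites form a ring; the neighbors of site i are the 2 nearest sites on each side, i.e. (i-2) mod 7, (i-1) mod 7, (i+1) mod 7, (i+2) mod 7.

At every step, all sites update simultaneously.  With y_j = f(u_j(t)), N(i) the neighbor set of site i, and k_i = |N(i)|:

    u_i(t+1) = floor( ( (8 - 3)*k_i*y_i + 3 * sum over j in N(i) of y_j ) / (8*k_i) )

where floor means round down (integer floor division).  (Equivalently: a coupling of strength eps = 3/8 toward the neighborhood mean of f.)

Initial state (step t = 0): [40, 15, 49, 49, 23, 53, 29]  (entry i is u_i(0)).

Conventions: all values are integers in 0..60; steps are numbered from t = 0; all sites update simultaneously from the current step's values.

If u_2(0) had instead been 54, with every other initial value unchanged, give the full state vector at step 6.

Answer: [42, 41, 47, 49, 54, 51, 52]
Key observation: This trace re-runs the system from the modified initial state.

Derivation:
t=0: [40, 15, 54, 49, 23, 53, 29]
t=1: [33, 28, 18, 21, 35, 22, 45]
t=2: [45, 46, 38, 40, 41, 40, 35]
t=3: [31, 30, 37, 36, 36, 36, 40]
t=4: [50, 51, 44, 44, 43, 44, 41]
t=5: [21, 20, 26, 27, 30, 28, 30]
t=6: [42, 41, 47, 49, 54, 51, 52]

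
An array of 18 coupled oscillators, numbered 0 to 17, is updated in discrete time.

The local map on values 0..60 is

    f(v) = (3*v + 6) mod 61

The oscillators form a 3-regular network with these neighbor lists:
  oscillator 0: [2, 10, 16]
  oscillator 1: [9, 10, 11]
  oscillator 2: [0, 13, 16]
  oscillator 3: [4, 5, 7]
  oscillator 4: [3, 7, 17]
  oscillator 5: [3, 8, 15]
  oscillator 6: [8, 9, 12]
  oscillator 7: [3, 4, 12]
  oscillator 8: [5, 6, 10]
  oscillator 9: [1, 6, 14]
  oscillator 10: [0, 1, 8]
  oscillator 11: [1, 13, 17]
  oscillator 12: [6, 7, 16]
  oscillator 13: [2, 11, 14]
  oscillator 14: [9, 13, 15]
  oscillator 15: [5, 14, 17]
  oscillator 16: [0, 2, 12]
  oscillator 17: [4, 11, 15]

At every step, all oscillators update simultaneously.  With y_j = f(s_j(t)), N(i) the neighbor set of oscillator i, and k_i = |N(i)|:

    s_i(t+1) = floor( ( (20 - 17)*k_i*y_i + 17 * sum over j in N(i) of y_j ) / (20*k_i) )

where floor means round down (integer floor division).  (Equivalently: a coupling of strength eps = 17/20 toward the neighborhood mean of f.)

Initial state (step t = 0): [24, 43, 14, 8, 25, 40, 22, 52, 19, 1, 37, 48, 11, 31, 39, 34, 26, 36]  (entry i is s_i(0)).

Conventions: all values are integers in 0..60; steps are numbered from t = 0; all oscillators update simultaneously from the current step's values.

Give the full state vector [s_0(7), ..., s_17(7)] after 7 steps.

Answer: [34, 26, 32, 19, 19, 26, 28, 28, 37, 23, 34, 16, 24, 25, 23, 13, 32, 13]

Derivation:
t=0: [24, 43, 14, 8, 25, 40, 22, 52, 19, 1, 37, 48, 11, 31, 39, 34, 26, 36]
t=1: [38, 28, 29, 22, 37, 22, 15, 31, 20, 8, 17, 33, 26, 27, 26, 23, 32, 34]
t=2: [45, 41, 40, 31, 35, 10, 24, 31, 34, 33, 34, 35, 40, 31, 23, 25, 38, 39]
t=3: [34, 41, 33, 40, 29, 35, 29, 31, 35, 17, 27, 20, 32, 24, 31, 17, 16, 34]
t=4: [42, 25, 40, 34, 30, 38, 46, 27, 38, 30, 33, 20, 41, 27, 42, 46, 45, 33]
t=5: [20, 26, 16, 41, 38, 45, 31, 29, 44, 19, 31, 26, 20, 9, 25, 35, 8, 24]
t=6: [35, 21, 27, 32, 24, 23, 12, 24, 29, 23, 18, 24, 29, 32, 27, 23, 22, 39]
t=7: [34, 26, 32, 19, 19, 26, 28, 28, 37, 23, 34, 16, 24, 25, 23, 13, 32, 13]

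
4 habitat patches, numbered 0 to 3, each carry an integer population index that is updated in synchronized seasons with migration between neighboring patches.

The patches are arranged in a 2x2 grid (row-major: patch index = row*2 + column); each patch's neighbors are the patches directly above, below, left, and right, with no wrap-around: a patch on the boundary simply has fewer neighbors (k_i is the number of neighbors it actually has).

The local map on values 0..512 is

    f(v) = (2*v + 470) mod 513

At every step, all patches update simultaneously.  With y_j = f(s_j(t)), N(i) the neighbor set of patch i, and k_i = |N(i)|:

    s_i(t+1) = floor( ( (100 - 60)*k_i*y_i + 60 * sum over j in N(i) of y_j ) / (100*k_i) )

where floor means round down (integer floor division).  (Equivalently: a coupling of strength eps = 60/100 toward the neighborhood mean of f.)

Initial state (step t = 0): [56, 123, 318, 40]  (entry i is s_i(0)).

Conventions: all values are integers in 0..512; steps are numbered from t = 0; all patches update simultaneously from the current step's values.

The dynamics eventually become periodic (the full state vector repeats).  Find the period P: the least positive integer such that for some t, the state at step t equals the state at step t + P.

Answer: 18
Key observation: The state at step 13, [419, 420, 417, 418], reappears at step 31 — and no state repeats earlier — so the cycle the system enters has period 18.

Derivation:
t=0: [56, 123, 318, 40]
t=1: [112, 113, 63, 99]
t=2: [152, 174, 134, 141]
t=3: [263, 272, 240, 254]
t=4: [474, 484, 459, 467]
t=5: [389, 395, 375, 383]
t=6: [217, 223, 207, 212]
t=7: [388, 392, 380, 384]
t=8: [217, 220, 211, 214]
t=9: [389, 391, 384, 386]
t=10: [220, 221, 216, 217]
t=11: [395, 396, 392, 392]
t=12: [232, 233, 229, 230]
t=13: [419, 420, 417, 418]
t=14: [281, 282, 279, 280]
t=15: [5, 6, 3, 4]
t=16: [479, 480, 477, 478]
t=17: [401, 402, 399, 400]
t=18: [245, 246, 243, 244]
t=19: [446, 447, 444, 445]
t=20: [335, 336, 333, 334]
t=21: [113, 114, 111, 112]
t=22: [182, 183, 180, 181]
t=23: [320, 321, 318, 319]
t=24: [83, 84, 81, 82]
t=25: [122, 123, 120, 121]
t=26: [200, 201, 198, 199]
t=27: [356, 357, 354, 355]
t=28: [155, 156, 153, 154]
t=29: [266, 267, 264, 265]
t=30: [488, 489, 486, 487]
t=31: [419, 420, 417, 418]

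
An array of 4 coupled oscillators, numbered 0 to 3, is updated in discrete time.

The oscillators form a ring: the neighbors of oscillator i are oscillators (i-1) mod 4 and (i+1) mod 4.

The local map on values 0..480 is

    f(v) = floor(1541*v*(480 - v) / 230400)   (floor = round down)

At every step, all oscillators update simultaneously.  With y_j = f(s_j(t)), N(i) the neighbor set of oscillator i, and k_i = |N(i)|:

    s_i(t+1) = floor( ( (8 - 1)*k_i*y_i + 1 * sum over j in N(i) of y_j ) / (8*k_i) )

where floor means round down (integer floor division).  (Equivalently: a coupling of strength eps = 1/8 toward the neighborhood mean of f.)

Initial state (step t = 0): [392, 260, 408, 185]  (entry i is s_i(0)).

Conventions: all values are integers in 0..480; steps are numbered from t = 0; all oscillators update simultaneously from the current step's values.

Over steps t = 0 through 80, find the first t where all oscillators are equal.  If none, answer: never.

Simulating step by step:
t=0: [392, 260, 408, 185]  (not all equal)
t=1: [247, 360, 218, 346]  (not all equal)
t=2: [373, 299, 371, 319]  (not all equal)
t=3: [276, 349, 280, 333]  (not all equal)
t=4: [368, 313, 366, 333]  (not all equal)
t=5: [282, 340, 286, 320]  (not all equal)
t=6: [367, 324, 365, 345]  (not all equal)
t=7: [282, 330, 285, 306]  (not all equal)
t=8: [369, 336, 367, 358]  (not all equal)
t=9: [277, 317, 280, 289]  (not all equal)
t=10: [373, 348, 371, 369]  (not all equal)
t=11: [269, 302, 272, 272]  (not all equal)
t=12: [377, 361, 376, 378]  (not all equal)
t=13: [260, 283, 262, 257]  (not all equal)
t=14: [381, 373, 381, 382]  (not all equal)
t=15: [252, 264, 252, 250]  (not all equal)
t=16: [383, 381, 383, 384]  (not all equal)
t=17: [248, 251, 248, 246]  (not all equal)
t=18: [384, 384, 384, 384]  (all equal)

Answer: 18
Key observation: Synchronization is absorbing here: once all oscillators are equal they stay equal, and step 18 is the first all-equal step.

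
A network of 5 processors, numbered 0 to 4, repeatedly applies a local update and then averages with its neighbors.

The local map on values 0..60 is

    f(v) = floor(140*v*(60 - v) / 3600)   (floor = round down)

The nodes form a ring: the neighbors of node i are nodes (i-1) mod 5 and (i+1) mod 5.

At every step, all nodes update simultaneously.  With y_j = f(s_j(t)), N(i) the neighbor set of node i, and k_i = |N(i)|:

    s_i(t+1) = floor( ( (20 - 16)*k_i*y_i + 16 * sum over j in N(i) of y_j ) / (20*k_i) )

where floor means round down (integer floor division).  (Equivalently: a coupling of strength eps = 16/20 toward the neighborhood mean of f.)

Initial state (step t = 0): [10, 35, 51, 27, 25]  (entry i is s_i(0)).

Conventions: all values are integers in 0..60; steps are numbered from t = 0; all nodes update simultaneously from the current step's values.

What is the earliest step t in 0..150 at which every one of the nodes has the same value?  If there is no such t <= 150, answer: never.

Answer: 3
Key observation: Synchronization is absorbing here: once all nodes are equal they stay equal, and step 3 is the first all-equal step.

Derivation:
t=0: [10, 35, 51, 27, 25]  (not all equal)
t=1: [31, 21, 30, 27, 28]  (not all equal)
t=2: [32, 33, 33, 34, 34]  (not all equal)
t=3: [34, 34, 34, 34, 34]  (all equal)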